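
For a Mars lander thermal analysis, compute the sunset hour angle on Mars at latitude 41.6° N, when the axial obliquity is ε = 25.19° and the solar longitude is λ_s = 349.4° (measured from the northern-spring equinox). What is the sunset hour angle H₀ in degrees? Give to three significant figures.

H₀ = 86.0°

Solar declination: sin δ = sin ε · sin λ_s = sin 25.19° × sin 349.4° = -0.07829, so δ = -4.490°.
cos H₀ = −tan φ · tan δ = −tan(+41.6°) × tan(-4.490°) = 0.0697, so H₀ = 1.5010 rad = 86.00°.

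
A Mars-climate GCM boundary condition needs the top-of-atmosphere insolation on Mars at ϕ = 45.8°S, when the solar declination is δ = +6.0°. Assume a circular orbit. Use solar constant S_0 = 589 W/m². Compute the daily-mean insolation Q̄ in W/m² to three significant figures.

cos h₀ = −tan(-45.8°) tan(+6.000°) = 0.1081, h₀ = 1.4625 rad.
Bracket: h₀ sin ϕ sin δ + cos ϕ cos δ sin h₀ = 1.4625×-0.71691×0.10453 + 0.69717×0.99452×0.99414 = -0.109598 + 0.689286 = 0.579688.
Q̄ = (S_0/π) × [bracket] = (589/π) × 0.579688 = 108.7 W/m².

Q̄ ≈ 109 W/m²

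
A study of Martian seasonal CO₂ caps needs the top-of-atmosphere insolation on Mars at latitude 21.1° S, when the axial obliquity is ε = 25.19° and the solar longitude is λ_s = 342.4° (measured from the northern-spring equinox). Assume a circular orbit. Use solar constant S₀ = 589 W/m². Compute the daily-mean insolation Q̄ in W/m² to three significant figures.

Solar declination: sin δ = sin ε · sin λ_s = sin 25.19° × sin 342.4° = -0.12870, so δ = -7.394°.
cos H₀ = −tan(-21.1°) tan(-7.394°) = -0.0501, H₀ = 1.6209 rad.
Bracket: H₀ sin φ sin δ + cos φ cos δ sin H₀ = 1.6209×-0.36000×-0.12870 + 0.93295×0.99168×0.99875 = 0.075100 + 0.924031 = 0.999131.
Q̄ = (S₀/π) × [bracket] = (589/π) × 0.999131 = 187.3 W/m².

Q̄ ≈ 187 W/m²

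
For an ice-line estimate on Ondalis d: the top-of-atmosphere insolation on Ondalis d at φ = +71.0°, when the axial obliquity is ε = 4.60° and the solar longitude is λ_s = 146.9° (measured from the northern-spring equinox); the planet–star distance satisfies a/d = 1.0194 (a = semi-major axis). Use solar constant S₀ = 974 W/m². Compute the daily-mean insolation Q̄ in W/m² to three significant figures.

Q̄ ≈ 127 W/m²

Solar declination: sin δ = sin ε · sin λ_s = sin 4.60° × sin 146.9° = 0.04380, so δ = +2.510°.
cos H₀ = −tan(+71.0°) tan(+2.510°) = -0.1273, H₀ = 1.6985 rad.
Bracket: H₀ sin φ sin δ + cos φ cos δ sin H₀ = 1.6985×0.94552×0.04380 + 0.32557×0.99904×0.99186 = 0.070341 + 0.322610 = 0.392951.
Inverse-square distance factor (a/d)² = 1.0194² = 1.039176.
Q̄ = (S₀/π) × 1.039176 × [bracket] = (974/π) × 1.039176 × 0.392951 = 126.6 W/m².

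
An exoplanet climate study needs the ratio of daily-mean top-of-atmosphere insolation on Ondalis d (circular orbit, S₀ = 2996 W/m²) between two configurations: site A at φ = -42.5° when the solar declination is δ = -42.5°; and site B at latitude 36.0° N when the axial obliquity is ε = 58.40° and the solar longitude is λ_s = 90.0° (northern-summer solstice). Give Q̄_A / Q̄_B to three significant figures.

Q̄_A / Q̄_B ≈ 0.933

— Configuration A (φ=-42.5°):
cos H₀ = −tan(-42.5°) tan(-42.500°) = -0.8397, H₀ = 2.5675 rad.
Bracket: H₀ sin φ sin δ + cos φ cos δ sin H₀ = 2.5675×-0.67559×-0.67559 + 0.73728×0.73728×0.54311 = 1.171863 + 0.295225 = 1.467088.
Q̄ = (S₀/π) × [bracket] = (2996/π) × 1.467088 = 1399.1 W/m².
— Configuration B (φ=+36.0°):
Solar declination: sin δ = sin ε · sin λ_s = sin 58.40° × sin 90.0° = 0.85173, so δ = +58.400°.
cos H₀ = −tan(+36.0°) tan(+58.400°) = -1.1810 ≤ −1 ⇒ polar day, H₀ = π.
Bracket: H₀ sin φ sin δ + cos φ cos δ sin H₀ = 3.1416×0.58779×0.85173 + 0.80902×0.52399×0.00000 = 1.572806 + 0.000000 = 1.572806.
Q̄ = (S₀/π) × [bracket] = (2996/π) × 1.572806 = 1499.9 W/m².
Ratio Q̄_A / Q̄_B = 1399.1 / 1499.9 = 0.9328.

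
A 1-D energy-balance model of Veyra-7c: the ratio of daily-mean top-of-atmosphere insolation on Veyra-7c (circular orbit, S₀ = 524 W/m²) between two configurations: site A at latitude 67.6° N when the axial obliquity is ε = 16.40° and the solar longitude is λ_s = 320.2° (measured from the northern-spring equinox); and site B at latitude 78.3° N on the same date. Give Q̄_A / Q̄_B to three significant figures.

— Configuration A (φ=+67.6°):
Solar declination: sin δ = sin ε · sin λ_s = sin 16.40° × sin 320.2° = -0.18073, so δ = -10.412°.
cos H₀ = −tan(+67.6°) tan(-10.412°) = 0.4458, H₀ = 1.1087 rad.
Bracket: H₀ sin φ sin δ + cos φ cos δ sin H₀ = 1.1087×0.92455×-0.18073 + 0.38107×0.98353×0.89512 = -0.185257 + 0.335485 = 0.150228.
Q̄ = (S₀/π) × [bracket] = (524/π) × 0.150228 = 25.057 W/m².
— Configuration B (φ=+78.3°):
cos H₀ = −tan(+78.3°) tan(-10.412°) = 0.8873, H₀ = 0.4793 rad.
Bracket: H₀ sin φ sin δ + cos φ cos δ sin H₀ = 0.4793×0.97922×-0.18073 + 0.20279×0.98353×0.46115 = -0.084824 + 0.091976 = 0.007152.
Q̄ = (S₀/π) × [bracket] = (524/π) × 0.007152 = 1.1929 W/m².
Ratio Q̄_A / Q̄_B = 25.057 / 1.1929 = 21.01.

Q̄_A / Q̄_B ≈ 21.0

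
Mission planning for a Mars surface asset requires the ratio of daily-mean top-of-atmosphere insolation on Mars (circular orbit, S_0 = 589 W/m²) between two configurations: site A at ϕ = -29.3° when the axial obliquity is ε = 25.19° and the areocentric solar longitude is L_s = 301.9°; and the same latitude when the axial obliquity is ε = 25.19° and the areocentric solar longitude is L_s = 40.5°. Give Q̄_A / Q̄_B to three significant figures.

— Configuration A (ϕ=-29.3°):
sin δ = sin 25.19° × sin 301.9° = -0.36134, so δ = -21.183°.
cos h₀ = −tan(-29.3°) tan(-21.183°) = -0.2175, h₀ = 1.7900 rad.
Bracket: h₀ sin ϕ sin δ + cos ϕ cos δ sin h₀ = 1.7900×-0.48938×-0.36134 + 0.87207×0.93243×0.97607 = 0.316530 + 0.793686 = 1.110216.
Q̄ = (S_0/π) × [bracket] = (589/π) × 1.110216 = 208.15 W/m².
— Configuration B (ϕ=-29.3°):
sin δ = sin 25.19° × sin 40.5° = 0.27642, so δ = +16.047°.
cos h₀ = −tan(-29.3°) tan(+16.047°) = 0.1614, h₀ = 1.4087 rad.
Bracket: h₀ sin ϕ sin δ + cos ϕ cos δ sin h₀ = 1.4087×-0.48938×0.27642 + 0.87207×0.96104×0.98689 = -0.190561 + 0.827107 = 0.636546.
Q̄ = (S_0/π) × [bracket] = (589/π) × 0.636546 = 119.34 W/m².
Ratio Q̄_A / Q̄_B = 208.15 / 119.34 = 1.744.

Q̄_A / Q̄_B ≈ 1.74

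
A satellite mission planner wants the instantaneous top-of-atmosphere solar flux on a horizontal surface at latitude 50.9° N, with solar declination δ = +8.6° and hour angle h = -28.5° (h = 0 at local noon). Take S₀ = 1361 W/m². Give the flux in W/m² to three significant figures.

cos θ_z = sin φ sin δ + cos φ cos δ cos h = 0.116046 + 0.548017 = 0.664063.
Flux = S₀ · cos θ_z = 1361 × 0.664063 = 903.8 W/m².

904 W/m²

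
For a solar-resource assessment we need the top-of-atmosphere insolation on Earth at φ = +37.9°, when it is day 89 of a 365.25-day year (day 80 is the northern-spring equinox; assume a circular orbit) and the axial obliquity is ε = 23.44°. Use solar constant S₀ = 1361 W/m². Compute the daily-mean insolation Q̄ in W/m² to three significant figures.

Q̄ ≈ 367 W/m²

Solar longitude: λ_s = 360° × (89 − 80)/365.25 = 8.871°.
sin δ = sin 23.44° × sin 8.871° = 0.06134, so δ = +3.517°.
cos H₀ = −tan(+37.9°) tan(+3.517°) = -0.0478, H₀ = 1.6187 rad.
Bracket: H₀ sin φ sin δ + cos φ cos δ sin H₀ = 1.6187×0.61429×0.06134 + 0.78908×0.99812×0.99885 = 0.060994 + 0.786691 = 0.847685.
Q̄ = (S₀/π) × [bracket] = (1361/π) × 0.847685 = 367.2 W/m².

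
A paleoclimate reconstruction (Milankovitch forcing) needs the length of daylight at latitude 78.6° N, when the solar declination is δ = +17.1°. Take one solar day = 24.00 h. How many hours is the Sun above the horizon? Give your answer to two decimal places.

Sunrise equation: cos h₀ = −tan ϕ · tan δ = -1.5257 ≤ −1, so the Sun never sets (polar day) and h₀ = π.
Daylight = 2h₀/(2π) × 24.00 h = (3.1416/π) × 24.00 = 24.00 h.

24.00 h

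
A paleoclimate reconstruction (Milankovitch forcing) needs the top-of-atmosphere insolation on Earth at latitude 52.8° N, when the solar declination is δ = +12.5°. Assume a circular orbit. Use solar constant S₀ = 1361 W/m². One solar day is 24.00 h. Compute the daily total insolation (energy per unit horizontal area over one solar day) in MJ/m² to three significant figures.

33.2 MJ/m²

cos H₀ = −tan(+52.8°) tan(+12.500°) = -0.2921, H₀ = 1.8672 rad.
Bracket: H₀ sin φ sin δ + cos φ cos δ sin H₀ = 1.8672×0.79653×0.21644 + 0.60460×0.97630×0.95640 = 0.321907 + 0.564535 = 0.886442.
Q̄ = (S₀/π) × [bracket] = (1361/π) × 0.886442 = 384.02 W/m².
Daily total = Q̄ × 24.00 h × 3600 s/h = 384.02 × 24.00 × 3600 / 10⁶ = 33.18 MJ/m².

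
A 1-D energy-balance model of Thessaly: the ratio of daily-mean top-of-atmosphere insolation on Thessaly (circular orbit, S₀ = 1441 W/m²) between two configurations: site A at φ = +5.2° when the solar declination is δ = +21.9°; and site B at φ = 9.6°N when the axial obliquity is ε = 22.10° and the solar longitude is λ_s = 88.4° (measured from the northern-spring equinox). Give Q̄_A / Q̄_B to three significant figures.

— Configuration A (φ=+5.2°):
cos H₀ = −tan(+5.2°) tan(+21.900°) = -0.0366, H₀ = 1.6074 rad.
Bracket: H₀ sin φ sin δ + cos φ cos δ sin H₀ = 1.6074×0.09063×0.37299 + 0.99588×0.92784×0.99933 = 0.054337 + 0.923398 = 0.977735.
Q̄ = (S₀/π) × [bracket] = (1441/π) × 0.977735 = 448.47 W/m².
— Configuration B (φ=+9.6°):
Solar declination: sin δ = sin ε · sin λ_s = sin 22.10° × sin 88.4° = 0.37608, so δ = +22.091°.
cos H₀ = −tan(+9.6°) tan(+22.091°) = -0.0686, H₀ = 1.6395 rad.
Bracket: H₀ sin φ sin δ + cos φ cos δ sin H₀ = 1.6395×0.16677×0.37608 + 0.98600×0.92659×0.99764 = 0.102828 + 0.911462 = 1.014290.
Q̄ = (S₀/π) × [bracket] = (1441/π) × 1.014290 = 465.24 W/m².
Ratio Q̄_A / Q̄_B = 448.47 / 465.24 = 0.9640.

Q̄_A / Q̄_B ≈ 0.964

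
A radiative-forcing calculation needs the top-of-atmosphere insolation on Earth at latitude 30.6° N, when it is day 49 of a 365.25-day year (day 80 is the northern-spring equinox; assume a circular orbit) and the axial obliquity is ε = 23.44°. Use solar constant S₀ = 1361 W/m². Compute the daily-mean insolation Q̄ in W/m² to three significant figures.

Solar longitude: λ_s = 360° × (49 − 80)/365.25 = -30.554°, i.e. -30.554° + 360° = 329.446°.
sin δ = sin 23.44° × sin 329.446° = -0.20222, so δ = -11.667°.
cos H₀ = −tan(+30.6°) tan(-11.667°) = 0.1221, H₀ = 1.4484 rad.
Bracket: H₀ sin φ sin δ + cos φ cos δ sin H₀ = 1.4484×0.50904×-0.20222 + 0.86074×0.97934×0.99252 = -0.149095 + 0.836652 = 0.687557.
Q̄ = (S₀/π) × [bracket] = (1361/π) × 0.687557 = 297.9 W/m².

Q̄ ≈ 298 W/m²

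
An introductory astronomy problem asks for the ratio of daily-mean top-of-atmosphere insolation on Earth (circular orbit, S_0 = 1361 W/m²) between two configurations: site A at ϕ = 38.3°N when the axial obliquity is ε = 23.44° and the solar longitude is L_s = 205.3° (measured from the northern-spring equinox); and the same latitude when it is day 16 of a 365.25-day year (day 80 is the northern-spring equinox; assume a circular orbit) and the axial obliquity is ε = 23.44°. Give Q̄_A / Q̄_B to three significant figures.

Q̄_A / Q̄_B ≈ 1.46

— Configuration A (ϕ=+38.3°):
Solar declination: sin δ = sin ε · sin L_s = sin 23.44° × sin 205.3° = -0.17000, so δ = -9.788°.
cos h₀ = −tan(+38.3°) tan(-9.788°) = 0.1362, h₀ = 1.4341 rad.
Bracket: h₀ sin ϕ sin δ + cos ϕ cos δ sin h₀ = 1.4341×0.61978×-0.17000 + 0.78478×0.98544×0.99068 = -0.151101 + 0.766146 = 0.615045.
Q̄ = (S_0/π) × [bracket] = (1361/π) × 0.615045 = 266.45 W/m².
— Configuration B (ϕ=+38.3°):
Solar longitude: L_s = 360° × (16 − 80)/365.25 = -63.080°, i.e. -63.080° + 360° = 296.920°.
sin δ = sin 23.44° × sin 296.920° = -0.35468, so δ = -20.774°.
cos h₀ = −tan(+38.3°) tan(-20.774°) = 0.2996, h₀ = 1.2665 rad.
Bracket: h₀ sin ϕ sin δ + cos ϕ cos δ sin h₀ = 1.2665×0.61978×-0.35468 + 0.78478×0.93499×0.95407 = -0.278407 + 0.700060 = 0.421653.
Q̄ = (S_0/π) × [bracket] = (1361/π) × 0.421653 = 182.67 W/m².
Ratio Q̄_A / Q̄_B = 266.45 / 182.67 = 1.459.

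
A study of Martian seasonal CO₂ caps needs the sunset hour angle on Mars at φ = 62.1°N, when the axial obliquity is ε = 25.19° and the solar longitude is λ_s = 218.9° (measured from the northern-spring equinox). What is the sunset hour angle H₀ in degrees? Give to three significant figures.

Solar declination: sin δ = sin ε · sin λ_s = sin 25.19° × sin 218.9° = -0.26727, so δ = -15.502°.
cos H₀ = −tan φ · tan δ = −tan(+62.1°) × tan(-15.502°) = 0.5239, so H₀ = 1.0194 rad = 58.41°.

H₀ = 58.4°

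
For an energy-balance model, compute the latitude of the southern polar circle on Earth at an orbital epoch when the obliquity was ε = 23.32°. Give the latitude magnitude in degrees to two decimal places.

The polar circle is the lowest latitude that experiences at least one full rotation of continuous darkness at the northern-summer solstice; it lies at |φ| = 90° − ε = 90° − 23.32° = 66.68°.

66.68°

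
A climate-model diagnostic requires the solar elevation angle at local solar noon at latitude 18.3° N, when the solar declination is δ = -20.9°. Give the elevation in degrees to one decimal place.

50.8°

At local noon the hour angle is zero, so the zenith angle equals |φ − δ| = |+18.3° − (-20.900°)| = 39.200°.
Elevation = 90° − 39.200° = 50.8°.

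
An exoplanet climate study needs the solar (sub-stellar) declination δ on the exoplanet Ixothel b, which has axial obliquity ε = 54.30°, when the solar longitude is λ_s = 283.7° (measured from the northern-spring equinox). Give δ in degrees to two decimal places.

sin δ = sin ε · sin λ_s = sin 54.30° × sin 283.7° = -0.788979.
δ = arcsin(-0.788979) = -52.09°.

δ = -52.09°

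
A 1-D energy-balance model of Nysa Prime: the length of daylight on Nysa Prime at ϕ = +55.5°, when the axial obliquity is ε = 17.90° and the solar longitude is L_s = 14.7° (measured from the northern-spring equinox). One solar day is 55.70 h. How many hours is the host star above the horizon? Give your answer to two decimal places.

Solar declination: sin δ = sin ε · sin L_s = sin 17.90° × sin 14.7° = 0.07799, so δ = +4.473°.
cos h₀ = −tan ϕ · tan δ = −tan(+55.5°) × tan(+4.473°) = -0.1138, so h₀ = 1.6849 rad = 96.54°.
Daylight = 2h₀/(2π) × 55.70 h = (1.6849/π) × 55.70 = 29.87 h.

29.87 h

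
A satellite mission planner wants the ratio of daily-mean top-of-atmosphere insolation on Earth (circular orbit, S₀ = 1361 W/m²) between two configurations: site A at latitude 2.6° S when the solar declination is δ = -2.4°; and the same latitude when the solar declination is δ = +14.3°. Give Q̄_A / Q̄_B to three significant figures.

— Configuration A (φ=-2.6°):
cos H₀ = −tan(-2.6°) tan(-2.400°) = -0.0019, H₀ = 1.5727 rad.
Bracket: H₀ sin φ sin δ + cos φ cos δ sin H₀ = 1.5727×-0.04536×-0.04188 + 0.99897×0.99912×1.00000 = 0.002988 + 0.998091 = 1.001079.
Q̄ = (S₀/π) × [bracket] = (1361/π) × 1.001079 = 433.69 W/m².
— Configuration B (φ=-2.6°):
cos H₀ = −tan(-2.6°) tan(+14.300°) = 0.0116, H₀ = 1.5592 rad.
Bracket: H₀ sin φ sin δ + cos φ cos δ sin H₀ = 1.5592×-0.04536×0.24700 + 0.99897×0.96902×0.99993 = -0.017469 + 0.967954 = 0.950485.
Q̄ = (S₀/π) × [bracket] = (1361/π) × 0.950485 = 411.77 W/m².
Ratio Q̄_A / Q̄_B = 433.69 / 411.77 = 1.053.

Q̄_A / Q̄_B ≈ 1.05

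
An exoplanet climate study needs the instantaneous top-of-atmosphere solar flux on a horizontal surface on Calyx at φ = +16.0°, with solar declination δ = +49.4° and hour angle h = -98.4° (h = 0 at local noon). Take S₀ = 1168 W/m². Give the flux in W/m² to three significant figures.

cos θ_z = sin φ sin δ + cos φ cos δ cos h = 0.209284 + -0.091384 = 0.117900.
Flux = S₀ · cos θ_z = 1168 × 0.117900 = 137.7 W/m².

138 W/m²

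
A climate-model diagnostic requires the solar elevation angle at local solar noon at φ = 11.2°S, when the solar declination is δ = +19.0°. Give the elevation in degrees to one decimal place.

59.8°

At local noon the hour angle is zero, so the zenith angle equals |φ − δ| = |-11.2° − (+19.000°)| = 30.200°.
Elevation = 90° − 30.200° = 59.8°.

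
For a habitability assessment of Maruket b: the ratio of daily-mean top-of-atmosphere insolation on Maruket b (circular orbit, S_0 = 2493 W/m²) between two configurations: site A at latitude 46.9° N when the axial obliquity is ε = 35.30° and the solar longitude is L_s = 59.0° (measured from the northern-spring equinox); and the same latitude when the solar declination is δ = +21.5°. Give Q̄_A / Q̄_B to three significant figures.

Q̄_A / Q̄_B ≈ 1.15

— Configuration A (ϕ=+46.9°):
Solar declination: sin δ = sin ε · sin L_s = sin 35.30° × sin 59.0° = 0.49532, so δ = +29.691°.
cos h₀ = −tan(+46.9°) tan(+29.691°) = -0.6093, h₀ = 2.2260 rad.
Bracket: h₀ sin ϕ sin δ + cos ϕ cos δ sin h₀ = 2.2260×0.73016×0.49532 + 0.68327×0.86871×0.79293 = 0.805062 + 0.470654 = 1.275716.
Q̄ = (S_0/π) × [bracket] = (2493/π) × 1.275716 = 1012.3 W/m².
— Configuration B (ϕ=+46.9°):
cos h₀ = −tan(+46.9°) tan(+21.500°) = -0.4209, h₀ = 2.0053 rad.
Bracket: h₀ sin ϕ sin δ + cos ϕ cos δ sin h₀ = 2.0053×0.73016×0.36650 + 0.68327×0.93042×0.90709 = 0.536626 + 0.576663 = 1.113289.
Q̄ = (S_0/π) × [bracket] = (2493/π) × 1.113289 = 883.45 W/m².
Ratio Q̄_A / Q̄_B = 1012.3 / 883.45 = 1.146.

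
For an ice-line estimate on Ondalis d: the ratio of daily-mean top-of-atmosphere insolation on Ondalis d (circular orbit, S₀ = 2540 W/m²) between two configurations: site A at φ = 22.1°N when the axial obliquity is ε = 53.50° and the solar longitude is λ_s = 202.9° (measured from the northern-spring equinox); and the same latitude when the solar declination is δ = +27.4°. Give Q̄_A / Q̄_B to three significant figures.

— Configuration A (φ=+22.1°):
Solar declination: sin δ = sin ε · sin λ_s = sin 53.50° × sin 202.9° = -0.31280, so δ = -18.228°.
cos H₀ = −tan(+22.1°) tan(-18.228°) = 0.1337, H₀ = 1.4367 rad.
Bracket: H₀ sin φ sin δ + cos φ cos δ sin H₀ = 1.4367×0.37622×-0.31280 + 0.92653×0.94982×0.99102 = -0.169073 + 0.872134 = 0.703061.
Q̄ = (S₀/π) × [bracket] = (2540/π) × 0.703061 = 568.43 W/m².
— Configuration B (φ=+22.1°):
cos H₀ = −tan(+22.1°) tan(+27.400°) = -0.2105, H₀ = 1.7829 rad.
Bracket: H₀ sin φ sin δ + cos φ cos δ sin H₀ = 1.7829×0.37622×0.46020 + 0.92653×0.88782×0.97760 = 0.308685 + 0.804166 = 1.112851.
Q̄ = (S₀/π) × [bracket] = (2540/π) × 1.112851 = 899.75 W/m².
Ratio Q̄_A / Q̄_B = 568.43 / 899.75 = 0.6318.

Q̄_A / Q̄_B ≈ 0.632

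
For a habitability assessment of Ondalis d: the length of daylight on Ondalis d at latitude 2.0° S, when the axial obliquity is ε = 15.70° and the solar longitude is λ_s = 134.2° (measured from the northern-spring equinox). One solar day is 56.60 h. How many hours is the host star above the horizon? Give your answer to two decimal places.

28.18 h

Solar declination: sin δ = sin ε · sin λ_s = sin 15.70° × sin 134.2° = 0.19400, so δ = +11.186°.
cos H₀ = −tan φ · tan δ = −tan(-2.0°) × tan(+11.186°) = 0.0069, so H₀ = 1.5639 rad = 89.60°.
Daylight = 2H₀/(2π) × 56.60 h = (1.5639/π) × 56.60 = 28.18 h.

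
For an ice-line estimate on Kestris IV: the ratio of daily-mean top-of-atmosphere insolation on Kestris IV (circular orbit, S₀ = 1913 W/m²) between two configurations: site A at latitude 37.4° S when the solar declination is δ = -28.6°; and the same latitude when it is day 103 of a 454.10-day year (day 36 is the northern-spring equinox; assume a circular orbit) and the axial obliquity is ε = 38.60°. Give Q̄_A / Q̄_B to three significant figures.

— Configuration A (φ=-37.4°):
cos H₀ = −tan(-37.4°) tan(-28.600°) = -0.4169, H₀ = 2.0008 rad.
Bracket: H₀ sin φ sin δ + cos φ cos δ sin H₀ = 2.0008×-0.60738×-0.47869 + 0.79441×0.87798×0.90898 = 0.581726 + 0.633992 = 1.215718.
Q̄ = (S₀/π) × [bracket] = (1913/π) × 1.215718 = 740.28 W/m².
— Configuration B (φ=-37.4°):
Solar longitude: λ_s = 360° × (103 − 36)/454.10 = 53.116°.
sin δ = sin 38.60° × sin 53.116° = 0.49901, so δ = +29.935°.
cos H₀ = −tan(-37.4°) tan(+29.935°) = 0.4403, H₀ = 1.1149 rad.
Bracket: H₀ sin φ sin δ + cos φ cos δ sin H₀ = 1.1149×-0.60738×0.49901 + 0.79441×0.86660×0.89787 = -0.337914 + 0.618126 = 0.280212.
Q̄ = (S₀/π) × [bracket] = (1913/π) × 0.280212 = 170.63 W/m².
Ratio Q̄_A / Q̄_B = 740.28 / 170.63 = 4.339.

Q̄_A / Q̄_B ≈ 4.34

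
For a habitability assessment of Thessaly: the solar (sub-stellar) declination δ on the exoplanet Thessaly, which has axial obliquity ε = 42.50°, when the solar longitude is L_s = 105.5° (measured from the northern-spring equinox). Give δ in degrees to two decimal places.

δ = +40.62°

sin δ = sin ε · sin L_s = sin 42.50° × sin 105.5° = 0.651019.
δ = arcsin(0.651019) = +40.62°.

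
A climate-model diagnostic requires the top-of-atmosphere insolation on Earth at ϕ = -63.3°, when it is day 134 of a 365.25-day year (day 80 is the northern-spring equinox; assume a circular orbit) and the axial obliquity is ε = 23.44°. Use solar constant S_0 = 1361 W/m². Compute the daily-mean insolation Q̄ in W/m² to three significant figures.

Q̄ ≈ 33.8 W/m²

Solar longitude: L_s = 360° × (134 − 80)/365.25 = 53.224°.
sin δ = sin 23.44° × sin 53.224° = 0.31862, so δ = +18.580°.
cos h₀ = −tan(-63.3°) tan(+18.580°) = 0.6683, h₀ = 0.8388 rad.
Bracket: h₀ sin ϕ sin δ + cos ϕ cos δ sin h₀ = 0.8388×-0.89337×0.31862 + 0.44932×0.94788×0.74386 = -0.238761 + 0.316811 = 0.078050.
Q̄ = (S_0/π) × [bracket] = (1361/π) × 0.078050 = 33.81 W/m².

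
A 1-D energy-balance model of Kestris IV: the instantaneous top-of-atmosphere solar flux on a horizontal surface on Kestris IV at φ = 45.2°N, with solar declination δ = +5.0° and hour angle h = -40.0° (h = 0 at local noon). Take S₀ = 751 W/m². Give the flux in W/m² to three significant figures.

450 W/m²

cos θ_z = sin φ sin δ + cos φ cos δ cos h = 0.061843 + 0.537727 = 0.599570.
Flux = S₀ · cos θ_z = 751 × 0.599570 = 450.3 W/m².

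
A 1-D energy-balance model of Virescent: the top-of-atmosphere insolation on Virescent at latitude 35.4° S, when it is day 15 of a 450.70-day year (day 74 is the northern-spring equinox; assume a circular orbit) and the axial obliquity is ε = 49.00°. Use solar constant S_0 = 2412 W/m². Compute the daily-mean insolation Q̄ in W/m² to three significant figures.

Solar longitude: L_s = 360° × (15 − 74)/450.70 = -47.127°, i.e. -47.127° + 360° = 312.873°.
sin δ = sin 49.00° × sin 312.873° = -0.55310, so δ = -33.580°.
cos h₀ = −tan(-35.4°) tan(-33.580°) = -0.4718, h₀ = 2.0621 rad.
Bracket: h₀ sin ϕ sin δ + cos ϕ cos δ sin h₀ = 2.0621×-0.57928×-0.55310 + 0.81513×0.83312×0.88171 = 0.660696 + 0.598770 = 1.259466.
Q̄ = (S_0/π) × [bracket] = (2412/π) × 1.259466 = 967.0 W/m².

Q̄ ≈ 967 W/m²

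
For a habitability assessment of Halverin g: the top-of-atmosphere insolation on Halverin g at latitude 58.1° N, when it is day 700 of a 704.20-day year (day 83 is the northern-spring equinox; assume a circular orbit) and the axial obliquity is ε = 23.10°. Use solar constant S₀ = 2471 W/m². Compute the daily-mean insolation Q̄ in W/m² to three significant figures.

Solar longitude: λ_s = 360° × (700 − 83)/704.20 = 315.422°.
sin δ = sin 23.10° × sin 315.422° = -0.27537, so δ = -15.984°.
cos H₀ = −tan(+58.1°) tan(-15.984°) = 0.4602, H₀ = 1.0926 rad.
Bracket: H₀ sin φ sin δ + cos φ cos δ sin H₀ = 1.0926×0.84897×-0.27537 + 0.52844×0.96134×0.88781 = -0.255429 + 0.451017 = 0.195588.
Q̄ = (S₀/π) × [bracket] = (2471/π) × 0.195588 = 153.8 W/m².

Q̄ ≈ 154 W/m²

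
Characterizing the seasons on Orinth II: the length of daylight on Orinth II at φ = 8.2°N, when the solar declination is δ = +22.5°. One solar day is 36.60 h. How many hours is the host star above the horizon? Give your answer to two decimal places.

19.00 h

cos H₀ = −tan φ · tan δ = −tan(+8.2°) × tan(+22.500°) = -0.0597, so H₀ = 1.6305 rad = 93.42°.
Daylight = 2H₀/(2π) × 36.60 h = (1.6305/π) × 36.60 = 19.00 h.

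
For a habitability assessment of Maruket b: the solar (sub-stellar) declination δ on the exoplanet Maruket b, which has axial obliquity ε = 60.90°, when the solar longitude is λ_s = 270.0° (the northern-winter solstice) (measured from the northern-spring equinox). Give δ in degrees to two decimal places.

δ = -60.90°

sin δ = sin ε · sin λ_s = sin 60.90° × sin 270.0° = -0.873772.
δ = arcsin(-0.873772) = -60.90°.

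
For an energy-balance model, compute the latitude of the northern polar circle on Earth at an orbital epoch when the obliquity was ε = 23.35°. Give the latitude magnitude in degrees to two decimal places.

66.65°

The polar circle is the lowest latitude that experiences at least one full rotation of continuous daylight at the northern-summer solstice; it lies at |φ| = 90° − ε = 90° − 23.35° = 66.65°.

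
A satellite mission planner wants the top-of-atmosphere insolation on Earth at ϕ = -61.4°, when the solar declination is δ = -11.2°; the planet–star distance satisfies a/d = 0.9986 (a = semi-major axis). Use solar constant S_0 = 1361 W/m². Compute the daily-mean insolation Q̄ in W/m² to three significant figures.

cos h₀ = −tan(-61.4°) tan(-11.200°) = -0.3632, h₀ = 1.9425 rad.
Bracket: h₀ sin ϕ sin δ + cos ϕ cos δ sin h₀ = 1.9425×-0.87798×-0.19423 + 0.47869×0.98096×0.93172 = 0.331255 + 0.437513 = 0.768768.
Inverse-square distance factor (a/d)² = 0.9986² = 0.997202.
Q̄ = (S_0/π) × 0.997202 × [bracket] = (1361/π) × 0.997202 × 0.768768 = 332.1 W/m².

Q̄ ≈ 332 W/m²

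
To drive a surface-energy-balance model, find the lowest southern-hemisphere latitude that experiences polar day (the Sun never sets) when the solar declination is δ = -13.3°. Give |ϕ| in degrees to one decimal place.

|ϕ| = 76.7°

Polar day requires cos h₀ = −tan ϕ tan δ ≤ −1, i.e. tan ϕ tan δ ≥ 1.
The boundary is |tan ϕ| · |tan δ| = 1, so |ϕ| = 90° − |δ| = 90° − 13.3° = 76.7° in the southern hemisphere.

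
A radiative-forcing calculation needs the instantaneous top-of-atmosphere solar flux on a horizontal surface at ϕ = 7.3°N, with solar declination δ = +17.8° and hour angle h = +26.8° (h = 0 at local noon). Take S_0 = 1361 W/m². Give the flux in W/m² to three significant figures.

cos θ_z = sin ϕ sin δ + cos ϕ cos δ cos h = 0.038843 + 0.842969 = 0.881812.
Flux = S_0 · cos θ_z = 1361 × 0.881812 = 1200 W/m².

1.20e+03 W/m²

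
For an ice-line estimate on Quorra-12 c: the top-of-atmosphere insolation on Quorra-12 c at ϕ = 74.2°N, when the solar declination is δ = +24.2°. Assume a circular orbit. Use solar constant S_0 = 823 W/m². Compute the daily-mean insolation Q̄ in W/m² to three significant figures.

cos h₀ = −tan(+74.2°) tan(+24.200°) = -1.5882 ≤ −1 ⇒ polar day, h₀ = π.
Bracket: h₀ sin ϕ sin δ + cos ϕ cos δ sin h₀ = 3.1416×0.96222×0.40992 + 0.27228×0.91212×0.00000 = 1.239151 + 0.000000 = 1.239151.
Q̄ = (S_0/π) × [bracket] = (823/π) × 1.239151 = 324.6 W/m².

Q̄ ≈ 325 W/m²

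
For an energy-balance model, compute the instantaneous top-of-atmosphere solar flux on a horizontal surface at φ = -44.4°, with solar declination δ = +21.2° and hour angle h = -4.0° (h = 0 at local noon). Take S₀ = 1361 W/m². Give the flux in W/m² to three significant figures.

cos θ_z = sin φ sin δ + cos φ cos δ cos h = -0.253015 + 0.664497 = 0.411482.
Flux = S₀ · cos θ_z = 1361 × 0.411482 = 560.0 W/m².

560 W/m²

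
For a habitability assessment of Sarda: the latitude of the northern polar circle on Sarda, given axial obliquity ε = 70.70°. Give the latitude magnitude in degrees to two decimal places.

19.30°

The polar circle is the lowest latitude that experiences at least one full rotation of continuous daylight at the northern-summer solstice; it lies at |ϕ| = 90° − ε = 90° − 70.70° = 19.30°.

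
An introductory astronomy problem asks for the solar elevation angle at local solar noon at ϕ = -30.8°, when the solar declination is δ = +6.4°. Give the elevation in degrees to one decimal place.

At local noon the hour angle is zero, so the zenith angle equals |ϕ − δ| = |-30.8° − (+6.400°)| = 37.200°.
Elevation = 90° − 37.200° = 52.8°.

52.8°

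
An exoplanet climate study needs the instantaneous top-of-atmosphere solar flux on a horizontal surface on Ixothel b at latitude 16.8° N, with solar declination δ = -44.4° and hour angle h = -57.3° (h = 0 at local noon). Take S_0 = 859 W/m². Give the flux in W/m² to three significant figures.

144 W/m²

cos θ_z = sin ϕ sin δ + cos ϕ cos δ cos h = -0.202225 + 0.369513 = 0.167288.
Flux = S_0 · cos θ_z = 859 × 0.167288 = 143.7 W/m².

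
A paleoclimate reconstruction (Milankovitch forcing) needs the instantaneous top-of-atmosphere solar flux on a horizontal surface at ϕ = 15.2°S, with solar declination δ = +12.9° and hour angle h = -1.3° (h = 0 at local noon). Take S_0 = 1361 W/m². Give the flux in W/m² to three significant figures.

1.20e+03 W/m²

cos θ_z = sin ϕ sin δ + cos ϕ cos δ cos h = -0.058534 + 0.940419 = 0.881885.
Flux = S_0 · cos θ_z = 1361 × 0.881885 = 1200 W/m².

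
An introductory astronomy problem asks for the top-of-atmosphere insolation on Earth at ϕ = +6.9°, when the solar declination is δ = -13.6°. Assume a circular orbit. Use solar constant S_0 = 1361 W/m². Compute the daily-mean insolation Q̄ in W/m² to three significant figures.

Q̄ ≈ 399 W/m²

cos h₀ = −tan(+6.9°) tan(-13.600°) = 0.0293, h₀ = 1.5415 rad.
Bracket: h₀ sin ϕ sin δ + cos ϕ cos δ sin h₀ = 1.5415×0.12014×-0.23514 + 0.99276×0.97196×0.99957 = -0.043547 + 0.964508 = 0.920961.
Q̄ = (S_0/π) × [bracket] = (1361/π) × 0.920961 = 399.0 W/m².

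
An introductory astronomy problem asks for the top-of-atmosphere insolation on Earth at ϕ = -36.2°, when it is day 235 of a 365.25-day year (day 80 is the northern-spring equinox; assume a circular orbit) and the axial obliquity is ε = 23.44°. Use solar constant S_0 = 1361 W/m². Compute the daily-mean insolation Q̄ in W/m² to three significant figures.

Q̄ ≈ 274 W/m²

Solar longitude: L_s = 360° × (235 − 80)/365.25 = 152.772°.
sin δ = sin 23.44° × sin 152.772° = 0.18200, so δ = +10.486°.
cos h₀ = −tan(-36.2°) tan(+10.486°) = 0.1355, h₀ = 1.4349 rad.
Bracket: h₀ sin ϕ sin δ + cos ϕ cos δ sin h₀ = 1.4349×-0.59061×0.18200 + 0.80696×0.98330×0.99078 = -0.154239 + 0.786168 = 0.631929.
Q̄ = (S_0/π) × [bracket] = (1361/π) × 0.631929 = 273.8 W/m².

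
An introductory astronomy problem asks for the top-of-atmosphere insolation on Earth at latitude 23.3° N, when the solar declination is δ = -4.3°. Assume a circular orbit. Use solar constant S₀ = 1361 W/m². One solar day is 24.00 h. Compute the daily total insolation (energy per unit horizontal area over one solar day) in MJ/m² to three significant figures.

32.6 MJ/m²

cos H₀ = −tan(+23.3°) tan(-4.300°) = 0.0324, H₀ = 1.5384 rad.
Bracket: H₀ sin φ sin δ + cos φ cos δ sin H₀ = 1.5384×0.39555×-0.07498 + 0.91845×0.99719×0.99948 = -0.045626 + 0.915393 = 0.869767.
Q̄ = (S₀/π) × [bracket] = (1361/π) × 0.869767 = 376.80 W/m².
Daily total = Q̄ × 24.00 h × 3600 s/h = 376.80 × 24.00 × 3600 / 10⁶ = 32.56 MJ/m².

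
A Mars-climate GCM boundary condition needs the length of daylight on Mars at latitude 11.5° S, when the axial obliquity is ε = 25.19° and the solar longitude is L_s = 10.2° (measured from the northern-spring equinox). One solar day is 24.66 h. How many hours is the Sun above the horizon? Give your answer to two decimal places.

Solar declination: sin δ = sin ε · sin L_s = sin 25.19° × sin 10.2° = 0.07537, so δ = +4.323°.
cos h₀ = −tan ϕ · tan δ = −tan(-11.5°) × tan(+4.323°) = 0.0154, so h₀ = 1.5554 rad = 89.12°.
Daylight = 2h₀/(2π) × 24.66 h = (1.5554/π) × 24.66 = 12.21 h.

12.21 h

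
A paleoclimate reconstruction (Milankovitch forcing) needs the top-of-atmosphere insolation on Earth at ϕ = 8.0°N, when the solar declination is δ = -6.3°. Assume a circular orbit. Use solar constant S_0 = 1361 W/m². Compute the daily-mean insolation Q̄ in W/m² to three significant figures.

Q̄ ≈ 416 W/m²

cos h₀ = −tan(+8.0°) tan(-6.300°) = 0.0155, h₀ = 1.5553 rad.
Bracket: h₀ sin ϕ sin δ + cos ϕ cos δ sin h₀ = 1.5553×0.13917×-0.10973 + 0.99027×0.99396×0.99988 = -0.023751 + 0.984171 = 0.960420.
Q̄ = (S_0/π) × [bracket] = (1361/π) × 0.960420 = 416.1 W/m².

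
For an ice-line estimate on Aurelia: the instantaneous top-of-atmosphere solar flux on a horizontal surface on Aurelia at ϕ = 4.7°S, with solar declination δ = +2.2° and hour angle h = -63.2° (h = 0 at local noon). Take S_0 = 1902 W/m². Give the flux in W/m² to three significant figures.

cos θ_z = sin ϕ sin δ + cos ϕ cos δ cos h = -0.003145 + 0.449030 = 0.445885.
Flux = S_0 · cos θ_z = 1902 × 0.445885 = 848.1 W/m².

848 W/m²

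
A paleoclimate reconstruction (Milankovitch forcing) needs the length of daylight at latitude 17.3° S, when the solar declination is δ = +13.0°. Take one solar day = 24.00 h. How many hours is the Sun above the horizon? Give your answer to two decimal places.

11.45 h

cos H₀ = −tan φ · tan δ = −tan(-17.3°) × tan(+13.000°) = 0.0719, so H₀ = 1.4988 rad = 85.88°.
Daylight = 2H₀/(2π) × 24.00 h = (1.4988/π) × 24.00 = 11.45 h.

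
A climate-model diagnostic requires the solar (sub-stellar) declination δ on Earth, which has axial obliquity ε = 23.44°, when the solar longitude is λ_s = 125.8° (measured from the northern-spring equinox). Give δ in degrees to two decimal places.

δ = +18.82°

sin δ = sin ε · sin λ_s = sin 23.44° × sin 125.8° = 0.322632.
δ = arcsin(0.322632) = +18.82°.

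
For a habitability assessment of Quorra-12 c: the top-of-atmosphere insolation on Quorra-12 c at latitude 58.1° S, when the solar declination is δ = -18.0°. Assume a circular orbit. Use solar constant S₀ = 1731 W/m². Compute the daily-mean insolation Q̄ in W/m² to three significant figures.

cos H₀ = −tan(-58.1°) tan(-18.000°) = -0.5220, H₀ = 2.1200 rad.
Bracket: H₀ sin φ sin δ + cos φ cos δ sin H₀ = 2.1200×-0.84897×-0.30902 + 0.52844×0.95106×0.85294 = 0.556179 + 0.428669 = 0.984848.
Q̄ = (S₀/π) × [bracket] = (1731/π) × 0.984848 = 542.6 W/m².

Q̄ ≈ 543 W/m²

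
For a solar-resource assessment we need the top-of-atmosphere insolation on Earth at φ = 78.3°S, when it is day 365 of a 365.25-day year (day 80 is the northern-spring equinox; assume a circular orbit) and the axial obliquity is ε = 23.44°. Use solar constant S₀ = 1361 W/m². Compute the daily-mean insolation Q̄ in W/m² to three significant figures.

Solar longitude: λ_s = 360° × (365 − 80)/365.25 = 280.903°.
sin δ = sin 23.44° × sin 280.903° = -0.39061, so δ = -22.992°.
cos H₀ = −tan(-78.3°) tan(-22.992°) = -2.0489 ≤ −1 ⇒ polar day, H₀ = π.
Bracket: H₀ sin φ sin δ + cos φ cos δ sin H₀ = 3.1416×-0.97922×-0.39061 + 0.20279×0.92056×0.00000 = 1.201640 + 0.000000 = 1.201640.
Q̄ = (S₀/π) × [bracket] = (1361/π) × 1.201640 = 520.6 W/m².

Q̄ ≈ 521 W/m²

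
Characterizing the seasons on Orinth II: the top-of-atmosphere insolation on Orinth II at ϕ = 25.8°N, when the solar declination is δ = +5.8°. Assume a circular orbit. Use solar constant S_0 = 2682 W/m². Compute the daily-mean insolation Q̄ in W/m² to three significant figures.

Q̄ ≈ 825 W/m²

cos h₀ = −tan(+25.8°) tan(+5.800°) = -0.0491, h₀ = 1.6199 rad.
Bracket: h₀ sin ϕ sin δ + cos ϕ cos δ sin h₀ = 1.6199×0.43523×0.10106 + 0.90032×0.99488×0.99879 = 0.071250 + 0.894627 = 0.965877.
Q̄ = (S_0/π) × [bracket] = (2682/π) × 0.965877 = 824.6 W/m².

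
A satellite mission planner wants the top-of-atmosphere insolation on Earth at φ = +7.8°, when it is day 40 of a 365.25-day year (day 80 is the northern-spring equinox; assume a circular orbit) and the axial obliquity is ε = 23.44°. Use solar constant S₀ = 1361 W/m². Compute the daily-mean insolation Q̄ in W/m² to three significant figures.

Q̄ ≈ 392 W/m²

Solar longitude: λ_s = 360° × (40 − 80)/365.25 = -39.425°, i.e. -39.425° + 360° = 320.575°.
sin δ = sin 23.44° × sin 320.575° = -0.25262, so δ = -14.633°.
cos H₀ = −tan(+7.8°) tan(-14.633°) = 0.0358, H₀ = 1.5350 rad.
Bracket: H₀ sin φ sin δ + cos φ cos δ sin H₀ = 1.5350×0.13572×-0.25262 + 0.99075×0.96756×0.99936 = -0.052628 + 0.957997 = 0.905369.
Q̄ = (S₀/π) × [bracket] = (1361/π) × 0.905369 = 392.2 W/m².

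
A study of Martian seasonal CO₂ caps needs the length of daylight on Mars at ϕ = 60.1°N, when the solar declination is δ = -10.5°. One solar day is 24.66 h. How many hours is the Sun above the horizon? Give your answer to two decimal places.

9.75 h

cos h₀ = −tan ϕ · tan δ = −tan(+60.1°) × tan(-10.500°) = 0.3223, so h₀ = 1.2426 rad = 71.20°.
Daylight = 2h₀/(2π) × 24.66 h = (1.2426/π) × 24.66 = 9.75 h.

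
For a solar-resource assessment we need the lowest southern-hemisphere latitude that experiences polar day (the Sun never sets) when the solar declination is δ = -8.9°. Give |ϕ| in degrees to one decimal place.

Polar day requires cos h₀ = −tan ϕ tan δ ≤ −1, i.e. tan ϕ tan δ ≥ 1.
The boundary is |tan ϕ| · |tan δ| = 1, so |ϕ| = 90° − |δ| = 90° − 8.9° = 81.1° in the southern hemisphere.

|ϕ| = 81.1°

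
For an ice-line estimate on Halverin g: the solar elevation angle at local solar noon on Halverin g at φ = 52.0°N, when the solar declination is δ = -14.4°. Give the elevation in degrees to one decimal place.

At local noon the hour angle is zero, so the zenith angle equals |φ − δ| = |+52.0° − (-14.400°)| = 66.400°.
Elevation = 90° − 66.400° = 23.6°.

23.6°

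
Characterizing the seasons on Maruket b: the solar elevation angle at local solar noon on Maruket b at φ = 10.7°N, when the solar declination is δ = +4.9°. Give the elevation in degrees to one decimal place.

84.2°

At local noon the hour angle is zero, so the zenith angle equals |φ − δ| = |+10.7° − (+4.900°)| = 5.800°.
Elevation = 90° − 5.800° = 84.2°.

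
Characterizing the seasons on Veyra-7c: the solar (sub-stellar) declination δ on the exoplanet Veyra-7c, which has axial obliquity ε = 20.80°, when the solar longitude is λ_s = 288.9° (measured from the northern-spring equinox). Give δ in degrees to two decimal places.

sin δ = sin ε · sin λ_s = sin 20.80° × sin 288.9° = -0.335961.
δ = arcsin(-0.335961) = -19.63°.

δ = -19.63°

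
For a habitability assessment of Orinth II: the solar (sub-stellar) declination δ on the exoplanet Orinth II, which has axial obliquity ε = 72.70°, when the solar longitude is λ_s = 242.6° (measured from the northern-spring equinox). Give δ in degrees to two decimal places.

δ = -57.96°

sin δ = sin ε · sin λ_s = sin 72.70° × sin 242.6° = -0.847651.
δ = arcsin(-0.847651) = -57.96°.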